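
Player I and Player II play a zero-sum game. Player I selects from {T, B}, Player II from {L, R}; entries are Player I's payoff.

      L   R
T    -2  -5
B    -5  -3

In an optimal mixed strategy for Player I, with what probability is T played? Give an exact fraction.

Row minima: T → -5, B → -5; maximin = -5.
Column maxima: L → -2, R → -3; minimax = -3.
-5 ≠ -3, so there is no saddle point; optimal play is mixed.
Let Player I play T with probability p. Expected payoff against L: (-2)p + (-5)(1−p) = 3p − 5; against R: (-5)p + (-3)(1−p) = −2p − 3.
Setting these equal: 3p − 5 = −2p − 3 ⇒ 5p = 2 ⇒ p = 2/5, and the value is (3)·(2/5) − 5 = -19/5.
For Player II: with q = P(L), equating T's and B's payoffs gives 3q − 5 = −2q − 3 ⇒ q = 2/5.

2/5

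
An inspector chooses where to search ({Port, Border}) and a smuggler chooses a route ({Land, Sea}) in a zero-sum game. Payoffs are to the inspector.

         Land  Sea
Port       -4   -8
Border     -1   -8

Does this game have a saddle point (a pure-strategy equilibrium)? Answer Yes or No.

Row minima: Port → -8, Border → -8; maximin = -8.
Column maxima: Land → -1, Sea → -8; minimax = -8.
maximin = minimax = -8, so a saddle point exists.

Yes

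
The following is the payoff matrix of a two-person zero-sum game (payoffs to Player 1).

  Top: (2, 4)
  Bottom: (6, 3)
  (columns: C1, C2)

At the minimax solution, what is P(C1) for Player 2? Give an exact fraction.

Row minima: Top → 2, Bottom → 3; maximin = 3.
Column maxima: C1 → 6, C2 → 4; minimax = 4.
3 ≠ 4, so there is no saddle point; optimal play is mixed.
Let Player 1 play Top with probability p. Expected payoff against C1: 2p + 6(1−p) = −4p + 6; against C2: 4p + 3(1−p) = p + 3.
Setting these equal: −4p + 6 = p + 3 ⇒ −5p = -3 ⇒ p = 3/5, and the value is (-4)·(3/5) + 6 = 18/5.
For Player 2: with q = P(C1), equating Top's and Bottom's payoffs gives −2q + 4 = 3q + 3 ⇒ q = 1/5.

1/5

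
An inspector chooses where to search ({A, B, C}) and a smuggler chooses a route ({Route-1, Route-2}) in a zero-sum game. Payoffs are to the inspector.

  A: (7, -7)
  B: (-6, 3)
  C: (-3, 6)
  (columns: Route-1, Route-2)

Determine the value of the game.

Row minima: A → -7, B → -6, C → -3; maximin = -3.
Column maxima: Route-1 → 7, Route-2 → 6; minimax = 6.
-3 ≠ 6, so there is no saddle point; optimal play is mixed.
B is strictly dominated by C, so the inspector never plays it.
On the remaining 2×2 (A, C vs Route-1, Route-2):
Let the inspector play A with probability p. Expected payoff against Route-1: 7p + (-3)(1−p) = 10p − 3; against Route-2: (-7)p + 6(1−p) = −13p + 6.
Setting these equal: 10p − 3 = −13p + 6 ⇒ 23p = 9 ⇒ p = 9/23, and the value is (10)·(9/23) − 3 = 21/23.
For the smuggler: with q = P(Route-1), equating A's and C's payoffs gives 14q − 7 = −9q + 6 ⇒ q = 13/23.

21/23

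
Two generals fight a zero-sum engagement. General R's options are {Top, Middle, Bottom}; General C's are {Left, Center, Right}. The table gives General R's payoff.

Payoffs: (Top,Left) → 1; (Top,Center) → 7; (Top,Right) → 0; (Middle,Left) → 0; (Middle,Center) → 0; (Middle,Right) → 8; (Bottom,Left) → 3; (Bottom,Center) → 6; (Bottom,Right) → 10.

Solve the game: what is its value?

3

Row minima: Top → 0, Middle → 0, Bottom → 3; maximin = 3.
Column maxima: Left → 3, Center → 7, Right → 10; minimax = 3.
Since maximin = minimax = 3, there is a saddle point and the value is 3.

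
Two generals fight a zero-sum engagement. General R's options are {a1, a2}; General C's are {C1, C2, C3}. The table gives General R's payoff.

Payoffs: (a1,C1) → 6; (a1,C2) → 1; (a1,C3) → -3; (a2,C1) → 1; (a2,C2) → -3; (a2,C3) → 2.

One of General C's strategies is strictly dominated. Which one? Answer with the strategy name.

C1

C2 holds General R's payoff strictly below C1 in every row: 1 < 6, -3 < 1.
So C1 is strictly dominated for General C.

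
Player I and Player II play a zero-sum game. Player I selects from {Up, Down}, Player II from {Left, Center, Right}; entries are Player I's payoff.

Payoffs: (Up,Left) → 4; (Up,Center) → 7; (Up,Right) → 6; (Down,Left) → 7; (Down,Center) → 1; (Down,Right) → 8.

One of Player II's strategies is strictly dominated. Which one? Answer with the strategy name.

Left holds Player I's payoff strictly below Right in every row: 4 < 6, 7 < 8.
So Right is strictly dominated for Player II.

Right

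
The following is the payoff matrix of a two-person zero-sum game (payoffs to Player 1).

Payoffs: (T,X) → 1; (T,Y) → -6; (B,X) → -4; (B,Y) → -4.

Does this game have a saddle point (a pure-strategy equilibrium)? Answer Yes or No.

Yes

Row minima: T → -6, B → -4; maximin = -4.
Column maxima: X → 1, Y → -4; minimax = -4.
maximin = minimax = -4, so a saddle point exists.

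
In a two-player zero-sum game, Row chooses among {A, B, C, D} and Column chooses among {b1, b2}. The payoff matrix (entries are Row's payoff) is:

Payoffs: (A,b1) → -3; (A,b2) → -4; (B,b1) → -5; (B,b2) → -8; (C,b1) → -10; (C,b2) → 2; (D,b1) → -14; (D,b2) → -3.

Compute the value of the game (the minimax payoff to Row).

-46/13

Row minima: A → -4, B → -8, C → -10, D → -14; maximin = -4.
Column maxima: b1 → -3, b2 → 2; minimax = -3.
-4 ≠ -3, so there is no saddle point; optimal play is mixed.
B is strictly dominated by A, so Row never plays it.
D is strictly dominated by C, so Row never plays it.
On the remaining 2×2 (A, C vs b1, b2):
Let Row play A with probability p. Expected payoff against b1: (-3)p + (-10)(1−p) = 7p − 10; against b2: (-4)p + 2(1−p) = −6p + 2.
Setting these equal: 7p − 10 = −6p + 2 ⇒ 13p = 12 ⇒ p = 12/13, and the value is (7)·(12/13) − 10 = -46/13.
For Column: with q = P(b1), equating A's and C's payoffs gives q − 4 = −12q + 2 ⇒ q = 6/13.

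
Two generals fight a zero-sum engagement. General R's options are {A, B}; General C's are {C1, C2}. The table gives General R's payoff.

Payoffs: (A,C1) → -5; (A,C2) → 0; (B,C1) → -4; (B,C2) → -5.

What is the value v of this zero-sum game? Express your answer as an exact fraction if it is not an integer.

-25/6

Row minima: A → -5, B → -5; maximin = -5.
Column maxima: C1 → -4, C2 → 0; minimax = -4.
-5 ≠ -4, so there is no saddle point; optimal play is mixed.
Let General R play A with probability p. Expected payoff against C1: (-5)p + (-4)(1−p) = −p − 4; against C2: 0p + (-5)(1−p) = 5p − 5.
Setting these equal: −p − 4 = 5p − 5 ⇒ −6p = -1 ⇒ p = 1/6, and the value is (-1)·(1/6) − 4 = -25/6.
For General C: with q = P(C1), equating A's and B's payoffs gives −5q = q − 5 ⇒ q = 5/6.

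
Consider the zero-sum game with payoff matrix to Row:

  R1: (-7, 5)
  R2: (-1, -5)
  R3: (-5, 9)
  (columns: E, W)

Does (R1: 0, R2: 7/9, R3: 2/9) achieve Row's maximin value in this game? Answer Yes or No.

Yes

Against E this mix gives (7/9)·(-1) + (2/9)·(-5) = -17/9.
Against W this mix gives (7/9)·(-5) + (2/9)·9 = -17/9.
All of Column's active replies (E, W) yield -17/9, and no column does worse for Row. The mix makes Column indifferent and guarantees -17/9, so it is optimal.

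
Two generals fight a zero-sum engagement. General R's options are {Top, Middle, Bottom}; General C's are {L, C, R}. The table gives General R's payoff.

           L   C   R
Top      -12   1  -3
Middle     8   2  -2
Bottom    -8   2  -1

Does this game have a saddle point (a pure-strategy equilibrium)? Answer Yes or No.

Row minima: Top → -12, Middle → -2, Bottom → -8; maximin = -2.
Column maxima: L → 8, C → 2, R → -1; minimax = -1.
-2 ≠ -1, so no pure-strategy equilibrium exists.

No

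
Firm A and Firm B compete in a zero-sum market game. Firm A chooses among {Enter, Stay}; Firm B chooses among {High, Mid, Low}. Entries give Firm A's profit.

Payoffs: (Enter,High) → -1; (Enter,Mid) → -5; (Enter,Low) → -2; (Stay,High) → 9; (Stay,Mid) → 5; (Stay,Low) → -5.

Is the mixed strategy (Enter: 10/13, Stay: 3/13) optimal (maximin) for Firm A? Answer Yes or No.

Yes

Against High this mix gives (10/13)·(-1) + (3/13)·9 = 17/13.
Against Mid this mix gives (10/13)·(-5) + (3/13)·5 = -35/13.
Against Low this mix gives (10/13)·(-2) + (3/13)·(-5) = -35/13.
All of Firm B's active replies (Mid, Low) yield -35/13, and no column does worse for Firm A. The mix makes Firm B indifferent and guarantees -35/13, so it is optimal.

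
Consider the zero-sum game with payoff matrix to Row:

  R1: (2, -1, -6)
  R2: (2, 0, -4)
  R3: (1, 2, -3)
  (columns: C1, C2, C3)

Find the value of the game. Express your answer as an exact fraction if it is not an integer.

Row minima: R1 → -6, R2 → -4, R3 → -3; maximin = -3.
Column maxima: C1 → 2, C2 → 2, C3 → -3; minimax = -3.
Since maximin = minimax = -3, there is a saddle point and the value is -3.

-3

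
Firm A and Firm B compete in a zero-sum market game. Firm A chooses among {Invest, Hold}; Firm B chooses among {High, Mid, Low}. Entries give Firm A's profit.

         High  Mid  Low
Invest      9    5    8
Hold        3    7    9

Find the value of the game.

Row minima: Invest → 5, Hold → 3; maximin = 5.
Column maxima: High → 9, Mid → 7, Low → 9; minimax = 7.
5 ≠ 7, so there is no saddle point; optimal play is mixed.
Low is strictly dominated by Mid (it gives Firm A strictly more in every row), so Firm B never plays it.
On the remaining 2×2 (Invest, Hold vs High, Mid):
Let Firm A play Invest with probability p. Expected payoff against High: 9p + 3(1−p) = 6p + 3; against Mid: 5p + 7(1−p) = −2p + 7.
Setting these equal: 6p + 3 = −2p + 7 ⇒ 8p = 4 ⇒ p = 1/2, and the value is (6)·(1/2) + 3 = 6.
For Firm B: with q = P(High), equating Invest's and Hold's payoffs gives 4q + 5 = −4q + 7 ⇒ q = 1/4.

6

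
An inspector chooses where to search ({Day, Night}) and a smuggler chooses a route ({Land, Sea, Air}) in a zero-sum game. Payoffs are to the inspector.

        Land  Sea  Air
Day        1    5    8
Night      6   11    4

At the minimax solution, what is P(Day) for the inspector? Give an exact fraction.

Row minima: Day → 1, Night → 4; maximin = 4.
Column maxima: Land → 6, Sea → 11, Air → 8; minimax = 6.
4 ≠ 6, so there is no saddle point; optimal play is mixed.
Sea is strictly dominated by Land (it gives the inspector strictly more in every row), so the smuggler never plays it.
On the remaining 2×2 (Day, Night vs Land, Air):
Let the inspector play Day with probability p. Expected payoff against Land: 1p + 6(1−p) = −5p + 6; against Air: 8p + 4(1−p) = 4p + 4.
Setting these equal: −5p + 6 = 4p + 4 ⇒ −9p = -2 ⇒ p = 2/9, and the value is (-5)·(2/9) + 6 = 44/9.
For the smuggler: with q = P(Land), equating Day's and Night's payoffs gives −7q + 8 = 2q + 4 ⇒ q = 4/9.

2/9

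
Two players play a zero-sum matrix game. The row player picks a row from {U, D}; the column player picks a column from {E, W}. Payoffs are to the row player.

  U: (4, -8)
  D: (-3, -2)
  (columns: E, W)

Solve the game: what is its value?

Row minima: U → -8, D → -3; maximin = -3.
Column maxima: E → 4, W → -2; minimax = -2.
-3 ≠ -2, so there is no saddle point; optimal play is mixed.
Let the row player play U with probability p. Expected payoff against E: 4p + (-3)(1−p) = 7p − 3; against W: (-8)p + (-2)(1−p) = −6p − 2.
Setting these equal: 7p − 3 = −6p − 2 ⇒ 13p = 1 ⇒ p = 1/13, and the value is (7)·(1/13) − 3 = -32/13.
For the column player: with q = P(E), equating U's and D's payoffs gives 12q − 8 = −q − 2 ⇒ q = 6/13.

-32/13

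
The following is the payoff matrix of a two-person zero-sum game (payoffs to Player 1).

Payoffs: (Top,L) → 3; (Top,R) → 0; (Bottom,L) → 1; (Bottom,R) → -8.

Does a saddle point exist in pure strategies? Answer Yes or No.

Row minima: Top → 0, Bottom → -8; maximin = 0.
Column maxima: L → 3, R → 0; minimax = 0.
maximin = minimax = 0, so a saddle point exists.

Yes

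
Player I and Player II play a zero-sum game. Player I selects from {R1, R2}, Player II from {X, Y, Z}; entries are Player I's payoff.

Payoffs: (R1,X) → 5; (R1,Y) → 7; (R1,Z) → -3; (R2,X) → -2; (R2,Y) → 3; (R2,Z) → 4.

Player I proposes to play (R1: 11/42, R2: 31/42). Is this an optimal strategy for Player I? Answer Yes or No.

Against X this mix gives (11/42)·5 + (31/42)·(-2) = -1/6.
Against Y this mix gives (11/42)·7 + (31/42)·3 = 85/21.
Against Z this mix gives (11/42)·(-3) + (31/42)·4 = 13/6.
Player II will play X, holding Player I to -1/6. Shifting weight toward the row that does better against X would raise this floor (the equalizing mix achieves 1 against both X and Z), so the proposed strategy is not optimal.

No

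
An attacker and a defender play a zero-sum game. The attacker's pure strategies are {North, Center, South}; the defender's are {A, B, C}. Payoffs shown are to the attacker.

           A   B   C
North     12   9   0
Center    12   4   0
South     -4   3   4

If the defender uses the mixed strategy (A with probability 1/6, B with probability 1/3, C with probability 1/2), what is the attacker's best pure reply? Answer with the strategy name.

Expected payoff of North: (1/6)·12 + (1/3)·9 + (1/2)·0 = 5.
Expected payoff of Center: (1/6)·12 + (1/3)·4 + (1/2)·0 = 10/3.
Expected payoff of South: (1/6)·(-4) + (1/3)·3 + (1/2)·4 = 7/3.
The largest is 5, so the attacker's best response is North.

North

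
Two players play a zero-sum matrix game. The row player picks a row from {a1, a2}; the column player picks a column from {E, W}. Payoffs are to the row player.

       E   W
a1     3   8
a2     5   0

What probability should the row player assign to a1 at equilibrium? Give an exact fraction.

Row minima: a1 → 3, a2 → 0; maximin = 3.
Column maxima: E → 5, W → 8; minimax = 5.
3 ≠ 5, so there is no saddle point; optimal play is mixed.
Let the row player play a1 with probability p. Expected payoff against E: 3p + 5(1−p) = −2p + 5; against W: 8p + 0(1−p) = 8p.
Setting these equal: −2p + 5 = 8p ⇒ −10p = -5 ⇒ p = 1/2, and the value is (-2)·(1/2) + 5 = 4.
For the column player: with q = P(E), equating a1's and a2's payoffs gives −5q + 8 = 5q ⇒ q = 4/5.

1/2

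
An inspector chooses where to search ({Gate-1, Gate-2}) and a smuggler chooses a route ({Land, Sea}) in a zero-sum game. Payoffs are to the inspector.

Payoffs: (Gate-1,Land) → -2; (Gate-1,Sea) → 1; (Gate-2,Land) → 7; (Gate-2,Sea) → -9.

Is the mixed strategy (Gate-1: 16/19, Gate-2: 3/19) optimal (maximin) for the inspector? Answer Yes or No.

Against Land this mix gives (16/19)·(-2) + (3/19)·7 = -11/19.
Against Sea this mix gives (16/19)·1 + (3/19)·(-9) = -11/19.
All of the smuggler's active replies (Land, Sea) yield -11/19, and no column does worse for the inspector. The mix makes the smuggler indifferent and guarantees -11/19, so it is optimal.

Yes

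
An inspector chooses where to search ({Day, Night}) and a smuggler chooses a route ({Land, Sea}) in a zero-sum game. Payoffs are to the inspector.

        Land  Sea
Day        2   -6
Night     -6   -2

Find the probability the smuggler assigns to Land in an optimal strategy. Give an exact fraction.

Row minima: Day → -6, Night → -6; maximin = -6.
Column maxima: Land → 2, Sea → -2; minimax = -2.
-6 ≠ -2, so there is no saddle point; optimal play is mixed.
Let the inspector play Day with probability p. Expected payoff against Land: 2p + (-6)(1−p) = 8p − 6; against Sea: (-6)p + (-2)(1−p) = −4p − 2.
Setting these equal: 8p − 6 = −4p − 2 ⇒ 12p = 4 ⇒ p = 1/3, and the value is (8)·(1/3) − 6 = -10/3.
For the smuggler: with q = P(Land), equating Day's and Night's payoffs gives 8q − 6 = −4q − 2 ⇒ q = 1/3.

1/3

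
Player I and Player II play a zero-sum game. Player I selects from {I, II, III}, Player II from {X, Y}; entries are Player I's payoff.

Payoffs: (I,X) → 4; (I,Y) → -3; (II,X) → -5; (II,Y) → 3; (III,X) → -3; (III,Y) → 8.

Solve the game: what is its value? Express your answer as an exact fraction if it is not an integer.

23/18

Row minima: I → -3, II → -5, III → -3; maximin = -3.
Column maxima: X → 4, Y → 8; minimax = 4.
-3 ≠ 4, so there is no saddle point; optimal play is mixed.
II is strictly dominated by III, so Player I never plays it.
On the remaining 2×2 (I, III vs X, Y):
Let Player I play I with probability p. Expected payoff against X: 4p + (-3)(1−p) = 7p − 3; against Y: (-3)p + 8(1−p) = −11p + 8.
Setting these equal: 7p − 3 = −11p + 8 ⇒ 18p = 11 ⇒ p = 11/18, and the value is (7)·(11/18) − 3 = 23/18.
For Player II: with q = P(X), equating I's and III's payoffs gives 7q − 3 = −11q + 8 ⇒ q = 11/18.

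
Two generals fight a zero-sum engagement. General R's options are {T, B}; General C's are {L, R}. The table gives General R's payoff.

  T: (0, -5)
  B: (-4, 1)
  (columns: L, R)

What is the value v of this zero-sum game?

-2

Row minima: T → -5, B → -4; maximin = -4.
Column maxima: L → 0, R → 1; minimax = 0.
-4 ≠ 0, so there is no saddle point; optimal play is mixed.
Let General R play T with probability p. Expected payoff against L: 0p + (-4)(1−p) = 4p − 4; against R: (-5)p + 1(1−p) = −6p + 1.
Setting these equal: 4p − 4 = −6p + 1 ⇒ 10p = 5 ⇒ p = 1/2, and the value is (4)·(1/2) − 4 = -2.
For General C: with q = P(L), equating T's and B's payoffs gives 5q − 5 = −5q + 1 ⇒ q = 3/5.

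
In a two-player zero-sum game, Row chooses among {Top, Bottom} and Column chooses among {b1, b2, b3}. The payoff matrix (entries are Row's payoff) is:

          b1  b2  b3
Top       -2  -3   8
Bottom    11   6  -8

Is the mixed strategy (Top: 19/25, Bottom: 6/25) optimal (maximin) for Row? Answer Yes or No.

No

Against b1 this mix gives (19/25)·(-2) + (6/25)·11 = 28/25.
Against b2 this mix gives (19/25)·(-3) + (6/25)·6 = -21/25.
Against b3 this mix gives (19/25)·8 + (6/25)·(-8) = 104/25.
Column will play b2, holding Row to -21/25. Shifting weight toward the row that does better against b2 would raise this floor (the equalizing mix achieves 24/25 against both b2 and b3), so the proposed strategy is not optimal.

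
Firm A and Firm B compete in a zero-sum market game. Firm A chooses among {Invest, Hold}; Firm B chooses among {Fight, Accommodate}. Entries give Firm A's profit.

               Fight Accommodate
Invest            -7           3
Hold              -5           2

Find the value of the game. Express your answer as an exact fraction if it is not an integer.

Row minima: Invest → -7, Hold → -5; maximin = -5.
Column maxima: Fight → -5, Accommodate → 3; minimax = -5.
Since maximin = minimax = -5, there is a saddle point and the value is -5.

-5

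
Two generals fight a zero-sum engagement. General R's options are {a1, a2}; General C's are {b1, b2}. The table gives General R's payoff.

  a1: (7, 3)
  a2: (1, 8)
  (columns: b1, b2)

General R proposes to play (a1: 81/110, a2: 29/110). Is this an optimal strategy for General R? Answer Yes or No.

Against b1 this mix gives (81/110)·7 + (29/110)·1 = 298/55.
Against b2 this mix gives (81/110)·3 + (29/110)·8 = 95/22.
General C will play b2, holding General R to 95/22. Shifting weight toward the row that does better against b2 would raise this floor (the equalizing mix achieves 53/11 against both b2 and b1), so the proposed strategy is not optimal.

No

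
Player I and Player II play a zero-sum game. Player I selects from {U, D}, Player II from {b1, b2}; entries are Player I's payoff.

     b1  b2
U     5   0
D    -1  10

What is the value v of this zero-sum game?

25/8

Row minima: U → 0, D → -1; maximin = 0.
Column maxima: b1 → 5, b2 → 10; minimax = 5.
0 ≠ 5, so there is no saddle point; optimal play is mixed.
Let Player I play U with probability p. Expected payoff against b1: 5p + (-1)(1−p) = 6p − 1; against b2: 0p + 10(1−p) = −10p + 10.
Setting these equal: 6p − 1 = −10p + 10 ⇒ 16p = 11 ⇒ p = 11/16, and the value is (6)·(11/16) − 1 = 25/8.
For Player II: with q = P(b1), equating U's and D's payoffs gives 5q = −11q + 10 ⇒ q = 5/8.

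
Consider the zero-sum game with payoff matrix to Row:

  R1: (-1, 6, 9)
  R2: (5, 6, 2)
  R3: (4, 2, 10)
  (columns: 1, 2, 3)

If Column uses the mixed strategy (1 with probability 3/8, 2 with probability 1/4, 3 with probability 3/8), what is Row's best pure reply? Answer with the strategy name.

Expected payoff of R1: (3/8)·(-1) + (1/4)·6 + (3/8)·9 = 9/2.
Expected payoff of R2: (3/8)·5 + (1/4)·6 + (3/8)·2 = 33/8.
Expected payoff of R3: (3/8)·4 + (1/4)·2 + (3/8)·10 = 23/4.
The largest is 23/4, so Row's best response is R3.

R3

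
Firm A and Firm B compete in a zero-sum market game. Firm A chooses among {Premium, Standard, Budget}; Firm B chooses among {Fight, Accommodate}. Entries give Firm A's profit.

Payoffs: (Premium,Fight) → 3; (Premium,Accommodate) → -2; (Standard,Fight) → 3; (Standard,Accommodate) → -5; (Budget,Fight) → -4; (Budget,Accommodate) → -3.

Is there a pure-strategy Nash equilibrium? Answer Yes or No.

Yes

Row minima: Premium → -2, Standard → -5, Budget → -4; maximin = -2.
Column maxima: Fight → 3, Accommodate → -2; minimax = -2.
maximin = minimax = -2, so a saddle point exists.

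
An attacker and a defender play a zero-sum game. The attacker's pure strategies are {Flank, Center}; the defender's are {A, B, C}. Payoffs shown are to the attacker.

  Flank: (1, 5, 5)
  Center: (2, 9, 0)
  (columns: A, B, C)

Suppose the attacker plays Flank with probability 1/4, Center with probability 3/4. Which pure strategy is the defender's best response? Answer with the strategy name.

If the defender plays A, the attacker's expected payoff is (1/4)·1 + (3/4)·2 = 7/4.
If the defender plays B, the attacker's expected payoff is (1/4)·5 + (3/4)·9 = 8.
If the defender plays C, the attacker's expected payoff is (1/4)·5 + (3/4)·0 = 5/4.
The defender minimizes the attacker's payoff; the smallest is 5/4, so the best response is C.

C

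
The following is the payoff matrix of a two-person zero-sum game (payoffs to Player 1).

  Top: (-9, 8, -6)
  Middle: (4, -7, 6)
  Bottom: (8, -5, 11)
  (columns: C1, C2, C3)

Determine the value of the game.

Row minima: Top → -9, Middle → -7, Bottom → -5; maximin = -5.
Column maxima: C1 → 8, C2 → 8, C3 → 11; minimax = 8.
-5 ≠ 8, so there is no saddle point; optimal play is mixed.
Middle is strictly dominated by Bottom, so Player 1 never plays it.
C3 is strictly dominated by C1 (it gives Player 1 strictly more in every row), so Player 2 never plays it.
On the remaining 2×2 (Top, Bottom vs C1, C2):
Let Player 1 play Top with probability p. Expected payoff against C1: (-9)p + 8(1−p) = −17p + 8; against C2: 8p + (-5)(1−p) = 13p − 5.
Setting these equal: −17p + 8 = 13p − 5 ⇒ −30p = -13 ⇒ p = 13/30, and the value is (-17)·(13/30) + 8 = 19/30.
For Player 2: with q = P(C1), equating Top's and Bottom's payoffs gives −17q + 8 = 13q − 5 ⇒ q = 13/30.

19/30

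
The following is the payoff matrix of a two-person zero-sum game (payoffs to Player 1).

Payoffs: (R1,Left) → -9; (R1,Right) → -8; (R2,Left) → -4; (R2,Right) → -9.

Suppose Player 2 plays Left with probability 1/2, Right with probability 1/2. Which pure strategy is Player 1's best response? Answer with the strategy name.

R2

Expected payoff of R1: (1/2)·(-9) + (1/2)·(-8) = -17/2.
Expected payoff of R2: (1/2)·(-4) + (1/2)·(-9) = -13/2.
The largest is -13/2, so Player 1's best response is R2.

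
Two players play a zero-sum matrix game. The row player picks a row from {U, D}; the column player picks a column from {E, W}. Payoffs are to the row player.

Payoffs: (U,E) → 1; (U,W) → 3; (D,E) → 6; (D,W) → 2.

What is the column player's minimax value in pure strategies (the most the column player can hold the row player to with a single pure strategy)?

Column maxima: E → 6, W → 3.
The smallest of these is 3.

3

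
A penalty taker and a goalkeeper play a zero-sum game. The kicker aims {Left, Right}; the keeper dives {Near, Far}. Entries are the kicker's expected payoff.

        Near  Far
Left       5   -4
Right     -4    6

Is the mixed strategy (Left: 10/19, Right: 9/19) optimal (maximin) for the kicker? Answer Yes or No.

Yes

Against Near this mix gives (10/19)·5 + (9/19)·(-4) = 14/19.
Against Far this mix gives (10/19)·(-4) + (9/19)·6 = 14/19.
All of the keeper's active replies (Near, Far) yield 14/19, and no column does worse for the kicker. The mix makes the keeper indifferent and guarantees 14/19, so it is optimal.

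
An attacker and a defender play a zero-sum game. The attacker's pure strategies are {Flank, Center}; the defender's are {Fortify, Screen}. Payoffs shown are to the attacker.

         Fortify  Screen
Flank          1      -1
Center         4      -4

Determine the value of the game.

-1

Row minima: Flank → -1, Center → -4; maximin = -1.
Column maxima: Fortify → 4, Screen → -1; minimax = -1.
Since maximin = minimax = -1, there is a saddle point and the value is -1.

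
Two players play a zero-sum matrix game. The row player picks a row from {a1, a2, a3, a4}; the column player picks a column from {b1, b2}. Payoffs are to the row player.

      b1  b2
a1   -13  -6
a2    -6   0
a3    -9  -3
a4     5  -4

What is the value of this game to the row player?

-8/5

Row minima: a1 → -13, a2 → -6, a3 → -9, a4 → -4; maximin = -4.
Column maxima: b1 → 5, b2 → 0; minimax = 0.
-4 ≠ 0, so there is no saddle point; optimal play is mixed.
a1 is strictly dominated by a2, so the row player never plays it.
a3 is strictly dominated by a2, so the row player never plays it.
On the remaining 2×2 (a2, a4 vs b1, b2):
Let the row player play a2 with probability p. Expected payoff against b1: (-6)p + 5(1−p) = −11p + 5; against b2: 0p + (-4)(1−p) = 4p − 4.
Setting these equal: −11p + 5 = 4p − 4 ⇒ −15p = -9 ⇒ p = 3/5, and the value is (-11)·(3/5) + 5 = -8/5.
For the column player: with q = P(b1), equating a2's and a4's payoffs gives −6q = 9q − 4 ⇒ q = 4/15.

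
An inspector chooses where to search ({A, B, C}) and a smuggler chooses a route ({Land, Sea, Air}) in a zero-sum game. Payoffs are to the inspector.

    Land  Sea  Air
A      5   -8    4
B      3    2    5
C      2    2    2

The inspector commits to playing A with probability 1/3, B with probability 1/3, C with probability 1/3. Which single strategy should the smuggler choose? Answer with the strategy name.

Sea

If the smuggler plays Land, the inspector's expected payoff is (1/3)·5 + (1/3)·3 + (1/3)·2 = 10/3.
If the smuggler plays Sea, the inspector's expected payoff is (1/3)·(-8) + (1/3)·2 + (1/3)·2 = -4/3.
If the smuggler plays Air, the inspector's expected payoff is (1/3)·4 + (1/3)·5 + (1/3)·2 = 11/3.
The smuggler minimizes the inspector's payoff; the smallest is -4/3, so the best response is Sea.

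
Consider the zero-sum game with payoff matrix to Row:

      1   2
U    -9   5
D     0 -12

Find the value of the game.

-54/13

Row minima: U → -9, D → -12; maximin = -9.
Column maxima: 1 → 0, 2 → 5; minimax = 0.
-9 ≠ 0, so there is no saddle point; optimal play is mixed.
Let Row play U with probability p. Expected payoff against 1: (-9)p + 0(1−p) = −9p; against 2: 5p + (-12)(1−p) = 17p − 12.
Setting these equal: −9p = 17p − 12 ⇒ −26p = -12 ⇒ p = 6/13, and the value is (-9)·(6/13) = -54/13.
For Column: with q = P(1), equating U's and D's payoffs gives −14q + 5 = 12q − 12 ⇒ q = 17/26.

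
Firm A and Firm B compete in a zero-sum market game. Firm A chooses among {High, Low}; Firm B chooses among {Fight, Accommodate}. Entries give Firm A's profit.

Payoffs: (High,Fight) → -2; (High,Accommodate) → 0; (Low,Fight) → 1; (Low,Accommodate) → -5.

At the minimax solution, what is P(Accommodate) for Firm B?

3/8

Row minima: High → -2, Low → -5; maximin = -2.
Column maxima: Fight → 1, Accommodate → 0; minimax = 0.
-2 ≠ 0, so there is no saddle point; optimal play is mixed.
Let Firm A play High with probability p. Expected payoff against Fight: (-2)p + 1(1−p) = −3p + 1; against Accommodate: 0p + (-5)(1−p) = 5p − 5.
Setting these equal: −3p + 1 = 5p − 5 ⇒ −8p = -6 ⇒ p = 3/4, and the value is (-3)·(3/4) + 1 = -5/4.
For Firm B: with q = P(Fight), equating High's and Low's payoffs gives −2q = 6q − 5 ⇒ q = 5/8.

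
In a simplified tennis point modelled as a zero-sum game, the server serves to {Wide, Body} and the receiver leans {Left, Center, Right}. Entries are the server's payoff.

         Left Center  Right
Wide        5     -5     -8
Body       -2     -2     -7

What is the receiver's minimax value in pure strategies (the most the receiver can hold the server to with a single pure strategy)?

-7

Column maxima: Left → 5, Center → -2, Right → -7.
The smallest of these is -7.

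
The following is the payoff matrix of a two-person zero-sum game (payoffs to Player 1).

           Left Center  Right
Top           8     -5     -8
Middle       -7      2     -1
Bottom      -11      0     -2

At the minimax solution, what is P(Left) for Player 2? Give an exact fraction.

7/22

Row minima: Top → -8, Middle → -7, Bottom → -11; maximin = -7.
Column maxima: Left → 8, Center → 2, Right → -1; minimax = -1.
-7 ≠ -1, so there is no saddle point; optimal play is mixed.
Bottom is strictly dominated by Middle, so Player 1 never plays it.
Center is strictly dominated by Right (it gives Player 1 strictly more in every row), so Player 2 never plays it.
On the remaining 2×2 (Top, Middle vs Left, Right):
Let Player 1 play Top with probability p. Expected payoff against Left: 8p + (-7)(1−p) = 15p − 7; against Right: (-8)p + (-1)(1−p) = −7p − 1.
Setting these equal: 15p − 7 = −7p − 1 ⇒ 22p = 6 ⇒ p = 3/11, and the value is (15)·(3/11) − 7 = -32/11.
For Player 2: with q = P(Left), equating Top's and Middle's payoffs gives 16q − 8 = −6q − 1 ⇒ q = 7/22.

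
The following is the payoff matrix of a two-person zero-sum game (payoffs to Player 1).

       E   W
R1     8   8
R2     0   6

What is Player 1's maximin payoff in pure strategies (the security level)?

Row minima: R1 → 8, R2 → 0.
The best of these is 8.

8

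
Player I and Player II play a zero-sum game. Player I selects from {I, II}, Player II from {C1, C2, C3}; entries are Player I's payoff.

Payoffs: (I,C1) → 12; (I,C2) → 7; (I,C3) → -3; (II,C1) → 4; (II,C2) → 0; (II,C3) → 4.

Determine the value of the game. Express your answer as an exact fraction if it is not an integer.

2

Row minima: I → -3, II → 0; maximin = 0.
Column maxima: C1 → 12, C2 → 7, C3 → 4; minimax = 4.
0 ≠ 4, so there is no saddle point; optimal play is mixed.
C1 is strictly dominated by C2 (it gives Player I strictly more in every row), so Player II never plays it.
On the remaining 2×2 (I, II vs C2, C3):
Let Player I play I with probability p. Expected payoff against C2: 7p + 0(1−p) = 7p; against C3: (-3)p + 4(1−p) = −7p + 4.
Setting these equal: 7p = −7p + 4 ⇒ 14p = 4 ⇒ p = 2/7, and the value is (7)·(2/7) = 2.
For Player II: with q = P(C2), equating I's and II's payoffs gives 10q − 3 = −4q + 4 ⇒ q = 1/2.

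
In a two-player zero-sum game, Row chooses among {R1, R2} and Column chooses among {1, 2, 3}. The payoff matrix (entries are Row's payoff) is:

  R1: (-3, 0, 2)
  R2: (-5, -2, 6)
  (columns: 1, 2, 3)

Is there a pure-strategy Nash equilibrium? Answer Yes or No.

Yes

Row minima: R1 → -3, R2 → -5; maximin = -3.
Column maxima: 1 → -3, 2 → 0, 3 → 6; minimax = -3.
maximin = minimax = -3, so a saddle point exists.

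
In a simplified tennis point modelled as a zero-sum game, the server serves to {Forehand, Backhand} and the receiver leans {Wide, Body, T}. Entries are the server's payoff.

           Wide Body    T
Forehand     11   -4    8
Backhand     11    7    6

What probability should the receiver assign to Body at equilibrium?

Row minima: Forehand → -4, Backhand → 6; maximin = 6.
Column maxima: Wide → 11, Body → 7, T → 8; minimax = 7.
6 ≠ 7, so there is no saddle point; optimal play is mixed.
Wide is strictly dominated by Body (it gives the server strictly more in every row), so the receiver never plays it.
On the remaining 2×2 (Forehand, Backhand vs Body, T):
Let the server play Forehand with probability p. Expected payoff against Body: (-4)p + 7(1−p) = −11p + 7; against T: 8p + 6(1−p) = 2p + 6.
Setting these equal: −11p + 7 = 2p + 6 ⇒ −13p = -1 ⇒ p = 1/13, and the value is (-11)·(1/13) + 7 = 80/13.
For the receiver: with q = P(Body), equating Forehand's and Backhand's payoffs gives −12q + 8 = q + 6 ⇒ q = 2/13.

2/13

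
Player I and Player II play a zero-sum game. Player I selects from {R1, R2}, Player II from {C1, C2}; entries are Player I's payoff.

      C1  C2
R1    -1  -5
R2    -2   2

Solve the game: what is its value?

-3/2

Row minima: R1 → -5, R2 → -2; maximin = -2.
Column maxima: C1 → -1, C2 → 2; minimax = -1.
-2 ≠ -1, so there is no saddle point; optimal play is mixed.
Let Player I play R1 with probability p. Expected payoff against C1: (-1)p + (-2)(1−p) = p − 2; against C2: (-5)p + 2(1−p) = −7p + 2.
Setting these equal: p − 2 = −7p + 2 ⇒ 8p = 4 ⇒ p = 1/2, and the value is (1)·(1/2) − 2 = -3/2.
For Player II: with q = P(C1), equating R1's and R2's payoffs gives 4q − 5 = −4q + 2 ⇒ q = 7/8.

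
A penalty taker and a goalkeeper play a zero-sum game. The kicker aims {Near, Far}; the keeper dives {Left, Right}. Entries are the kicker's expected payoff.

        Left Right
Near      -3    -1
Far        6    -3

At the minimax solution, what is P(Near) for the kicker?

Row minima: Near → -3, Far → -3; maximin = -3.
Column maxima: Left → 6, Right → -1; minimax = -1.
-3 ≠ -1, so there is no saddle point; optimal play is mixed.
Let the kicker play Near with probability p. Expected payoff against Left: (-3)p + 6(1−p) = −9p + 6; against Right: (-1)p + (-3)(1−p) = 2p − 3.
Setting these equal: −9p + 6 = 2p − 3 ⇒ −11p = -9 ⇒ p = 9/11, and the value is (-9)·(9/11) + 6 = -15/11.
For the keeper: with q = P(Left), equating Near's and Far's payoffs gives −2q − 1 = 9q − 3 ⇒ q = 2/11.

9/11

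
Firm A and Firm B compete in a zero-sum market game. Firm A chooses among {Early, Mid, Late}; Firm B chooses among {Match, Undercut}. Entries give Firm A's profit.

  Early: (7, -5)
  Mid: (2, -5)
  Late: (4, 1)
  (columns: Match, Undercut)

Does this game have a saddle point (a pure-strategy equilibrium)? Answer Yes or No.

Yes

Row minima: Early → -5, Mid → -5, Late → 1; maximin = 1.
Column maxima: Match → 7, Undercut → 1; minimax = 1.
maximin = minimax = 1, so a saddle point exists.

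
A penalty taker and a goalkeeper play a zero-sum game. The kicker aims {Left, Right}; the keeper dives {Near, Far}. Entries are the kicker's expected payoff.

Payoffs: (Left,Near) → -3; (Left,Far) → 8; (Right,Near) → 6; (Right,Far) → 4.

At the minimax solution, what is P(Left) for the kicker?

2/13

Row minima: Left → -3, Right → 4; maximin = 4.
Column maxima: Near → 6, Far → 8; minimax = 6.
4 ≠ 6, so there is no saddle point; optimal play is mixed.
Let the kicker play Left with probability p. Expected payoff against Near: (-3)p + 6(1−p) = −9p + 6; against Far: 8p + 4(1−p) = 4p + 4.
Setting these equal: −9p + 6 = 4p + 4 ⇒ −13p = -2 ⇒ p = 2/13, and the value is (-9)·(2/13) + 6 = 60/13.
For the keeper: with q = P(Near), equating Left's and Right's payoffs gives −11q + 8 = 2q + 4 ⇒ q = 4/13.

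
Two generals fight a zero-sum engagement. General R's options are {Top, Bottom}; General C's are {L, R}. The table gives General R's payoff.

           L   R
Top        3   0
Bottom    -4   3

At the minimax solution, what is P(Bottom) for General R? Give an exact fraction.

3/10

Row minima: Top → 0, Bottom → -4; maximin = 0.
Column maxima: L → 3, R → 3; minimax = 3.
0 ≠ 3, so there is no saddle point; optimal play is mixed.
Let General R play Top with probability p. Expected payoff against L: 3p + (-4)(1−p) = 7p − 4; against R: 0p + 3(1−p) = −3p + 3.
Setting these equal: 7p − 4 = −3p + 3 ⇒ 10p = 7 ⇒ p = 7/10, and the value is (7)·(7/10) − 4 = 9/10.
For General C: with q = P(L), equating Top's and Bottom's payoffs gives 3q = −7q + 3 ⇒ q = 3/10.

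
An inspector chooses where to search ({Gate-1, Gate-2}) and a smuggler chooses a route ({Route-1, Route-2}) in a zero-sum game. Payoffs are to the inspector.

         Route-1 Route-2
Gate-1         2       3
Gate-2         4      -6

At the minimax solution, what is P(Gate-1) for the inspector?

10/11

Row minima: Gate-1 → 2, Gate-2 → -6; maximin = 2.
Column maxima: Route-1 → 4, Route-2 → 3; minimax = 3.
2 ≠ 3, so there is no saddle point; optimal play is mixed.
Let the inspector play Gate-1 with probability p. Expected payoff against Route-1: 2p + 4(1−p) = −2p + 4; against Route-2: 3p + (-6)(1−p) = 9p − 6.
Setting these equal: −2p + 4 = 9p − 6 ⇒ −11p = -10 ⇒ p = 10/11, and the value is (-2)·(10/11) + 4 = 24/11.
For the smuggler: with q = P(Route-1), equating Gate-1's and Gate-2's payoffs gives −q + 3 = 10q − 6 ⇒ q = 9/11.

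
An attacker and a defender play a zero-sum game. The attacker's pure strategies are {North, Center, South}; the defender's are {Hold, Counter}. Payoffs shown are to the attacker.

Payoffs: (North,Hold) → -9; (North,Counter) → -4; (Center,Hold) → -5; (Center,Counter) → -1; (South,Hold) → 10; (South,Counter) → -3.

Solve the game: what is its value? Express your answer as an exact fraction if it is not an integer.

Row minima: North → -9, Center → -5, South → -3; maximin = -3.
Column maxima: Hold → 10, Counter → -1; minimax = -1.
-3 ≠ -1, so there is no saddle point; optimal play is mixed.
North is strictly dominated by Center, so the attacker never plays it.
On the remaining 2×2 (Center, South vs Hold, Counter):
Let the attacker play Center with probability p. Expected payoff against Hold: (-5)p + 10(1−p) = −15p + 10; against Counter: (-1)p + (-3)(1−p) = 2p − 3.
Setting these equal: −15p + 10 = 2p − 3 ⇒ −17p = -13 ⇒ p = 13/17, and the value is (-15)·(13/17) + 10 = -25/17.
For the defender: with q = P(Hold), equating Center's and South's payoffs gives −4q − 1 = 13q − 3 ⇒ q = 2/17.

-25/17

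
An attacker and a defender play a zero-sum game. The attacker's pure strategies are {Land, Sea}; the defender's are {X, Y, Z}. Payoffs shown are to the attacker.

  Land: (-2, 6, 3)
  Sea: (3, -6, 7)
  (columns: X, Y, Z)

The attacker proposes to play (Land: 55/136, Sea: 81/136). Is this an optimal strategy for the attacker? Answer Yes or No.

No

Against X this mix gives (55/136)·(-2) + (81/136)·3 = 133/136.
Against Y this mix gives (55/136)·6 + (81/136)·(-6) = -39/34.
Against Z this mix gives (55/136)·3 + (81/136)·7 = 183/34.
The defender will play Y, holding the attacker to -39/34. Shifting weight toward the row that does better against Y would raise this floor (the equalizing mix achieves 6/17 against both Y and X), so the proposed strategy is not optimal.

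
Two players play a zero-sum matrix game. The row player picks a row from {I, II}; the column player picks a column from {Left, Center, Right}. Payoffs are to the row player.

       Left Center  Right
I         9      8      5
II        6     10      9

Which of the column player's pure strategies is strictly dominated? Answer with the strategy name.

Center

Right holds the row player's payoff strictly below Center in every row: 5 < 8, 9 < 10.
So Center is strictly dominated for the column player.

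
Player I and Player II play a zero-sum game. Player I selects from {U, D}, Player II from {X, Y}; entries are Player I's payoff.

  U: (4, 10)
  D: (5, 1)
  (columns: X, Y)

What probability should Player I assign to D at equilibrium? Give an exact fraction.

3/5

Row minima: U → 4, D → 1; maximin = 4.
Column maxima: X → 5, Y → 10; minimax = 5.
4 ≠ 5, so there is no saddle point; optimal play is mixed.
Let Player I play U with probability p. Expected payoff against X: 4p + 5(1−p) = −p + 5; against Y: 10p + 1(1−p) = 9p + 1.
Setting these equal: −p + 5 = 9p + 1 ⇒ −10p = -4 ⇒ p = 2/5, and the value is (-1)·(2/5) + 5 = 23/5.
For Player II: with q = P(X), equating U's and D's payoffs gives −6q + 10 = 4q + 1 ⇒ q = 9/10.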